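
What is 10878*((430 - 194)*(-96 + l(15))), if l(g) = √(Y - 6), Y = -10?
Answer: -246451968 + 10268832*I ≈ -2.4645e+8 + 1.0269e+7*I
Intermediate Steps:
l(g) = 4*I (l(g) = √(-10 - 6) = √(-16) = 4*I)
10878*((430 - 194)*(-96 + l(15))) = 10878*((430 - 194)*(-96 + 4*I)) = 10878*(236*(-96 + 4*I)) = 10878*(-22656 + 944*I) = -246451968 + 10268832*I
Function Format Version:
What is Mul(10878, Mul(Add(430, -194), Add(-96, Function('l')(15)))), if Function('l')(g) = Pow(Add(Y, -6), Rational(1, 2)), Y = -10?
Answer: Add(-246451968, Mul(10268832, I)) ≈ Add(-2.4645e+8, Mul(1.0269e+7, I))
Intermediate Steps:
Function('l')(g) = Mul(4, I) (Function('l')(g) = Pow(Add(-10, -6), Rational(1, 2)) = Pow(-16, Rational(1, 2)) = Mul(4, I))
Mul(10878, Mul(Add(430, -194), Add(-96, Function('l')(15)))) = Mul(10878, Mul(Add(430, -194), Add(-96, Mul(4, I)))) = Mul(10878, Mul(236, Add(-96, Mul(4, I)))) = Mul(10878, Add(-22656, Mul(944, I))) = Add(-246451968, Mul(10268832, I))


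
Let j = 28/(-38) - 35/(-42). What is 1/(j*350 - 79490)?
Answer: -57/4529005 ≈ -1.2586e-5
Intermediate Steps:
j = 11/114 (j = 28*(-1/38) - 35*(-1/42) = -14/19 + 5/6 = 11/114 ≈ 0.096491)
1/(j*350 - 79490) = 1/((11/114)*350 - 79490) = 1/(1925/57 - 79490) = 1/(-4529005/57) = -57/4529005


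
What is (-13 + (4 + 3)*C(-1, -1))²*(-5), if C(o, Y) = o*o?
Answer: -180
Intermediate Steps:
C(o, Y) = o²
(-13 + (4 + 3)*C(-1, -1))²*(-5) = (-13 + (4 + 3)*(-1)²)²*(-5) = (-13 + 7*1)²*(-5) = (-13 + 7)²*(-5) = (-6)²*(-5) = 36*(-5) = -180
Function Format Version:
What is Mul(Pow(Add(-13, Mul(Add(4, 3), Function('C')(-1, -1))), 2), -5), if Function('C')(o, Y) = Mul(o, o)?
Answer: -180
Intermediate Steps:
Function('C')(o, Y) = Pow(o, 2)
Mul(Pow(Add(-13, Mul(Add(4, 3), Function('C')(-1, -1))), 2), -5) = Mul(Pow(Add(-13, Mul(Add(4, 3), Pow(-1, 2))), 2), -5) = Mul(Pow(Add(-13, Mul(7, 1)), 2), -5) = Mul(Pow(Add(-13, 7), 2), -5) = Mul(Pow(-6, 2), -5) = Mul(36, -5) = -180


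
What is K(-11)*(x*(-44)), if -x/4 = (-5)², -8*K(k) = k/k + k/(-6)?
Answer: -4675/3 ≈ -1558.3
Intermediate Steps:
K(k) = -⅛ + k/48 (K(k) = -(k/k + k/(-6))/8 = -(1 + k*(-⅙))/8 = -(1 - k/6)/8 = -⅛ + k/48)
x = -100 (x = -4*(-5)² = -4*25 = -100)
K(-11)*(x*(-44)) = (-⅛ + (1/48)*(-11))*(-100*(-44)) = (-⅛ - 11/48)*4400 = -17/48*4400 = -4675/3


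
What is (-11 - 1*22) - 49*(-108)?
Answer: 5259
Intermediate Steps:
(-11 - 1*22) - 49*(-108) = (-11 - 22) + 5292 = -33 + 5292 = 5259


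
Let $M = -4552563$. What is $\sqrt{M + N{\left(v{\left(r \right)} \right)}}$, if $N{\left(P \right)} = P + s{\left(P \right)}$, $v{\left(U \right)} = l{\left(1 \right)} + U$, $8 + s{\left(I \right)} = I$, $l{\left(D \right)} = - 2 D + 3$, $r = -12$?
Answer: $i \sqrt{4552593} \approx 2133.7 i$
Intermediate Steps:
$l{\left(D \right)} = 3 - 2 D$
$s{\left(I \right)} = -8 + I$
$v{\left(U \right)} = 1 + U$ ($v{\left(U \right)} = \left(3 - 2\right) + U = 1 + U$)
$N{\left(P \right)} = -8 + 2 P$ ($N{\left(P \right)} = P + \left(-8 + P\right) = -8 + 2 P$)
$\sqrt{M + N{\left(v{\left(r \right)} \right)}} = \sqrt{-4552563 + \left(-8 + 2 \left(1 - 12\right)\right)} = \sqrt{-4552563 + \left(-8 + 2 \left(-11\right)\right)} = \sqrt{-4552563 - 30} = \sqrt{-4552593} = i \sqrt{4552593}$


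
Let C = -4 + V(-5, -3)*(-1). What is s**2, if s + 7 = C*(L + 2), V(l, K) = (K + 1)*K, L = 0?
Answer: 729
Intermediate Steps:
V(l, K) = K*(1 + K) (V(l, K) = (1 + K)*K = K*(1 + K))
C = -10 (C = -4 - 3*(1 - 3)*(-1) = -4 - 3*(-2)*(-1) = -4 + 6*(-1) = -4 - 6 = -10)
s = -27 (s = -7 - 10*(0 + 2) = -7 - 10*2 = -7 - 20 = -27)
s**2 = (-27)**2 = 729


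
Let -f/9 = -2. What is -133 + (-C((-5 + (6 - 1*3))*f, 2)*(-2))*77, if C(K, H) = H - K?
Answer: 5719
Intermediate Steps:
f = 18 (f = -9*(-2) = 18)
-133 + (-C((-5 + (6 - 1*3))*f, 2)*(-2))*77 = -133 + (-(2 - (-5 + (6 - 1*3))*18)*(-2))*77 = -133 + (-(2 - (-5 + (6 - 3))*18)*(-2))*77 = -133 + (-(2 - (-5 + 3)*18)*(-2))*77 = -133 + (-(2 - (-2)*18)*(-2))*77 = -133 + (-(2 - 1*(-36))*(-2))*77 = -133 + (-(2 + 36)*(-2))*77 = -133 + (-1*38*(-2))*77 = -133 - 38*(-2)*77 = -133 + 76*77 = -133 + 5852 = 5719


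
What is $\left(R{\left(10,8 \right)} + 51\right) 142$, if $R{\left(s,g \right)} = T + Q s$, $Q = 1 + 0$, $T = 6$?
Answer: $9514$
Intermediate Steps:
$Q = 1$
$R{\left(s,g \right)} = 6 + s$ ($R{\left(s,g \right)} = 6 + 1 s = 6 + s$)
$\left(R{\left(10,8 \right)} + 51\right) 142 = \left(\left(6 + 10\right) + 51\right) 142 = \left(16 + 51\right) 142 = 67 \cdot 142 = 9514$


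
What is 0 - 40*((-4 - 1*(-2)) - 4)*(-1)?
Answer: -240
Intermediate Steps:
0 - 40*((-4 - 1*(-2)) - 4)*(-1) = 0 - 40*((-4 + 2) - 4)*(-1) = 0 - 40*(-2 - 4)*(-1) = 0 - (-240)*(-1) = 0 - 40*6 = 0 - 240 = -240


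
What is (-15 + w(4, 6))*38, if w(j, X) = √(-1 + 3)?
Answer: -570 + 38*√2 ≈ -516.26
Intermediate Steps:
w(j, X) = √2
(-15 + w(4, 6))*38 = (-15 + √2)*38 = -570 + 38*√2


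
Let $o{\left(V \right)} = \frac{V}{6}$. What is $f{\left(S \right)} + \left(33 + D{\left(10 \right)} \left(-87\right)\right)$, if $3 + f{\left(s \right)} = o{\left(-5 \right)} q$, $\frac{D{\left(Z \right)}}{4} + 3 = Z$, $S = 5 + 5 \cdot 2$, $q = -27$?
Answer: $- \frac{4767}{2} \approx -2383.5$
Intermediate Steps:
$S = 15$ ($S = 5 + 10 = 15$)
$D{\left(Z \right)} = -12 + 4 Z$
$o{\left(V \right)} = \frac{V}{6}$ ($o{\left(V \right)} = V \frac{1}{6} = \frac{V}{6}$)
$f{\left(s \right)} = \frac{39}{2}$ ($f{\left(s \right)} = -3 + \frac{1}{6} \left(-5\right) \left(-27\right) = -3 - - \frac{45}{2} = -3 + \frac{45}{2} = \frac{39}{2}$)
$f{\left(S \right)} + \left(33 + D{\left(10 \right)} \left(-87\right)\right) = \frac{39}{2} + \left(33 + \left(-12 + 4 \cdot 10\right) \left(-87\right)\right) = \frac{39}{2} + \left(33 + \left(-12 + 40\right) \left(-87\right)\right) = \frac{39}{2} + \left(33 + 28 \left(-87\right)\right) = \frac{39}{2} + \left(33 - 2436\right) = \frac{39}{2} - 2403 = - \frac{4767}{2}$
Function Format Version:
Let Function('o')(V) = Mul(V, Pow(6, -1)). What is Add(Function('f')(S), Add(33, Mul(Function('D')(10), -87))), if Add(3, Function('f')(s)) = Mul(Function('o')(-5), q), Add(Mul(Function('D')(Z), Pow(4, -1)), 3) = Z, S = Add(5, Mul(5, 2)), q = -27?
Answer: Rational(-4767, 2) ≈ -2383.5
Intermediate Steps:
S = 15 (S = Add(5, 10) = 15)
Function('D')(Z) = Add(-12, Mul(4, Z))
Function('o')(V) = Mul(Rational(1, 6), V) (Function('o')(V) = Mul(V, Rational(1, 6)) = Mul(Rational(1, 6), V))
Function('f')(s) = Rational(39, 2) (Function('f')(s) = Add(-3, Mul(Mul(Rational(1, 6), -5), -27)) = Add(-3, Mul(Rational(-5, 6), -27)) = Add(-3, Rational(45, 2)) = Rational(39, 2))
Add(Function('f')(S), Add(33, Mul(Function('D')(10), -87))) = Add(Rational(39, 2), Add(33, Mul(Add(-12, Mul(4, 10)), -87))) = Add(Rational(39, 2), Add(33, Mul(Add(-12, 40), -87))) = Add(Rational(39, 2), Add(33, Mul(28, -87))) = Add(Rational(39, 2), Add(33, -2436)) = Add(Rational(39, 2), -2403) = Rational(-4767, 2)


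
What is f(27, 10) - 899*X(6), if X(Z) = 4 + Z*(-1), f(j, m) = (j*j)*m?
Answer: 9088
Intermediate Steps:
f(j, m) = m*j**2 (f(j, m) = j**2*m = m*j**2)
X(Z) = 4 - Z
f(27, 10) - 899*X(6) = 10*27**2 - 899*(4 - 1*6) = 10*729 - 899*(4 - 6) = 7290 - 899*(-2) = 7290 - 1*(-1798) = 7290 + 1798 = 9088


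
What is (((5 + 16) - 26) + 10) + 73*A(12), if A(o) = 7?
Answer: 516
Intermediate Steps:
(((5 + 16) - 26) + 10) + 73*A(12) = (((5 + 16) - 26) + 10) + 73*7 = ((21 - 26) + 10) + 511 = (-5 + 10) + 511 = 5 + 511 = 516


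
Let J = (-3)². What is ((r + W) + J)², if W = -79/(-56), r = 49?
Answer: 11068929/3136 ≈ 3529.6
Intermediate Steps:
W = 79/56 (W = -79*(-1/56) = 79/56 ≈ 1.4107)
J = 9
((r + W) + J)² = ((49 + 79/56) + 9)² = (2823/56 + 9)² = (3327/56)² = 11068929/3136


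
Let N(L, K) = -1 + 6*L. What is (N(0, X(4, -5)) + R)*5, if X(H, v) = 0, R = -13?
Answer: -70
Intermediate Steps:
(N(0, X(4, -5)) + R)*5 = ((-1 + 6*0) - 13)*5 = ((-1 + 0) - 13)*5 = (-1 - 13)*5 = -14*5 = -70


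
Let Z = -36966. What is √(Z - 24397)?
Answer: I*√61363 ≈ 247.72*I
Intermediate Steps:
√(Z - 24397) = √(-36966 - 24397) = √(-61363) = I*√61363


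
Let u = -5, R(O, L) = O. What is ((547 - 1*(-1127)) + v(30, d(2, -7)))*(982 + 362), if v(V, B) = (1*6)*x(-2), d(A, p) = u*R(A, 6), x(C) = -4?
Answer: 2217600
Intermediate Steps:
d(A, p) = -5*A
v(V, B) = -24 (v(V, B) = (1*6)*(-4) = 6*(-4) = -24)
((547 - 1*(-1127)) + v(30, d(2, -7)))*(982 + 362) = ((547 - 1*(-1127)) - 24)*(982 + 362) = ((547 + 1127) - 24)*1344 = (1674 - 24)*1344 = 1650*1344 = 2217600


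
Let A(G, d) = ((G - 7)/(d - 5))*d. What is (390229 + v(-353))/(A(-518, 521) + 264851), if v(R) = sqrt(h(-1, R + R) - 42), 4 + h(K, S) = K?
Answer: 67119388/45463197 + 172*I*sqrt(47)/45463197 ≈ 1.4763 + 2.5937e-5*I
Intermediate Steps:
h(K, S) = -4 + K
A(G, d) = d*(-7 + G)/(-5 + d) (A(G, d) = ((-7 + G)/(-5 + d))*d = d*(-7 + G)/(-5 + d))
v(R) = I*sqrt(47) (v(R) = sqrt((-4 - 1) - 42) = sqrt(-5 - 42) = sqrt(-47) = I*sqrt(47))
(390229 + v(-353))/(A(-518, 521) + 264851) = (390229 + I*sqrt(47))/(521*(-7 - 518)/(-5 + 521) + 264851) = (390229 + I*sqrt(47))/(521*(-525)/516 + 264851) = (390229 + I*sqrt(47))/(521*(1/516)*(-525) + 264851) = (390229 + I*sqrt(47))/(-91175/172 + 264851) = (390229 + I*sqrt(47))/(45463197/172) = (390229 + I*sqrt(47))*(172/45463197) = 67119388/45463197 + 172*I*sqrt(47)/45463197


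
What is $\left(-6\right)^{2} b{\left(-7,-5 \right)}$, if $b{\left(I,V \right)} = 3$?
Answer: $108$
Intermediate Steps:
$\left(-6\right)^{2} b{\left(-7,-5 \right)} = \left(-6\right)^{2} \cdot 3 = 36 \cdot 3 = 108$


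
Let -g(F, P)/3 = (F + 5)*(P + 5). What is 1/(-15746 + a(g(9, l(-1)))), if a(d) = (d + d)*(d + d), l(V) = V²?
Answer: 1/238270 ≈ 4.1969e-6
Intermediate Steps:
g(F, P) = -3*(5 + F)*(5 + P) (g(F, P) = -3*(F + 5)*(P + 5) = -3*(5 + F)*(5 + P))
a(d) = 4*d² (a(d) = (2*d)*(2*d) = 4*d²)
1/(-15746 + a(g(9, l(-1)))) = 1/(-15746 + 4*(-75 - 15*9 - 15*(-1)² - 3*9*(-1)²)²) = 1/(-15746 + 4*(-75 - 135 - 15*1 - 3*9*1)²) = 1/(-15746 + 4*(-75 - 135 - 15 - 27)²) = 1/(-15746 + 4*(-252)²) = 1/(-15746 + 4*63504) = 1/(-15746 + 254016) = 1/238270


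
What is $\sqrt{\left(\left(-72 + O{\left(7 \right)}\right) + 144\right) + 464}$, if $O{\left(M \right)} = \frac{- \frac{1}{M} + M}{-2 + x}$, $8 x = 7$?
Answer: $\frac{2 \sqrt{58422}}{21} \approx 23.02$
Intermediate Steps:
$x = \frac{7}{8}$ ($x = \frac{1}{8} \cdot 7 = \frac{7}{8} \approx 0.875$)
$O{\left(M \right)} = - \frac{8 M}{9} + \frac{8}{9 M}$ ($O{\left(M \right)} = \frac{- \frac{1}{M} + M}{-2 + \frac{7}{8}} = \frac{M - \frac{1}{M}}{- \frac{9}{8}} = \left(M - \frac{1}{M}\right) \left(- \frac{8}{9}\right) = - \frac{8 M}{9} + \frac{8}{9 M}$)
$\sqrt{\left(\left(-72 + O{\left(7 \right)}\right) + 144\right) + 464} = \sqrt{\left(\left(-72 + \frac{8 \left(1 - 7^{2}\right)}{9 \cdot 7}\right) + 144\right) + 464} = \sqrt{\left(\left(-72 + \frac{8}{9} \cdot \frac{1}{7} \left(1 - 49\right)\right) + 144\right) + 464} = \sqrt{\left(\left(-72 + \frac{8}{9} \cdot \frac{1}{7} \left(-48\right)\right) + 144\right) + 464} = \sqrt{\left(\left(-72 - \frac{128}{21}\right) + 144\right) + 464} = \sqrt{\left(- \frac{1640}{21} + 144\right) + 464} = \sqrt{\frac{1384}{21} + 464} = \sqrt{\frac{11128}{21}} = \frac{2 \sqrt{58422}}{21}$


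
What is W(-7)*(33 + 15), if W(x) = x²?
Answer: 2352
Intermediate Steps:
W(-7)*(33 + 15) = (-7)²*(33 + 15) = 49*48 = 2352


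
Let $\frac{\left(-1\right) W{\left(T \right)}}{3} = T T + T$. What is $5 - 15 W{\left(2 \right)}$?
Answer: $275$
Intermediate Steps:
$W{\left(T \right)} = - 3 T - 3 T^{2}$ ($W{\left(T \right)} = - 3 \left(T T + T\right) = - 3 \left(T^{2} + T\right) = - 3 \left(T + T^{2}\right) = - 3 T - 3 T^{2}$)
$5 - 15 W{\left(2 \right)} = 5 - 15 \left(\left(-3\right) 2 \left(1 + 2\right)\right) = 5 - 15 \left(\left(-3\right) 2 \cdot 3\right) = 5 - -270 = 5 + 270 = 275$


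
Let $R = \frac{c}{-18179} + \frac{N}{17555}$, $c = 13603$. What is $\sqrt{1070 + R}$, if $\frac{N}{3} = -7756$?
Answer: $\frac{\sqrt{2219661977555315265}}{45590335} \approx 32.679$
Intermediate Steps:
$N = -23268$ ($N = 3 \left(-7756\right) = -23268$)
$R = - \frac{661789637}{319132345}$ ($R = \frac{13603}{-18179} - \frac{23268}{17555} = 13603 \left(- \frac{1}{18179}\right) - \frac{23268}{17555} = - \frac{13603}{18179} - \frac{23268}{17555} = - \frac{661789637}{319132345} \approx -2.0737$)
$\sqrt{1070 + R} = \sqrt{1070 - \frac{661789637}{319132345}} = \sqrt{\frac{340809819513}{319132345}} = \frac{\sqrt{2219661977555315265}}{45590335}$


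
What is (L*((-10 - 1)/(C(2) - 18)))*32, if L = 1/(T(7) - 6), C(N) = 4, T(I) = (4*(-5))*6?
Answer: -88/441 ≈ -0.19955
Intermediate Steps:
T(I) = -120 (T(I) = -20*6 = -120)
L = -1/126 (L = 1/(-120 - 6) = 1/(-126) = -1/126 ≈ -0.0079365)
(L*((-10 - 1)/(C(2) - 18)))*32 = -(-10 - 1)/(126*(4 - 18))*32 = -(-11)/(126*(-14))*32 = -(-11)*(-1)/(126*14)*32 = -1/126*11/14*32 = -11/1764*32 = -88/441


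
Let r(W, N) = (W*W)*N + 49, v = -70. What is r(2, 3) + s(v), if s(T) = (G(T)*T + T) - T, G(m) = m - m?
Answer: 61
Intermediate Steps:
G(m) = 0
r(W, N) = 49 + N*W² (r(W, N) = W²*N + 49 = N*W² + 49 = 49 + N*W²)
s(T) = 0 (s(T) = (0*T + T) - T = (0 + T) - T = T - T = 0)
r(2, 3) + s(v) = (49 + 3*2²) + 0 = (49 + 3*4) + 0 = (49 + 12) + 0 = 61 + 0 = 61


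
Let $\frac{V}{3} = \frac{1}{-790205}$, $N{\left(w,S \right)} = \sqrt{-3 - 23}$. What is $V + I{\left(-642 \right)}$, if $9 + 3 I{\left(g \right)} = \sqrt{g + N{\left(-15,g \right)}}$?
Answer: $- \frac{2370618}{790205} + \frac{\sqrt{-642 + i \sqrt{26}}}{3} \approx -2.9665 + 8.446 i$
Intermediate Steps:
$N{\left(w,S \right)} = i \sqrt{26}$ ($N{\left(w,S \right)} = \sqrt{-26} = i \sqrt{26}$)
$I{\left(g \right)} = -3 + \frac{\sqrt{g + i \sqrt{26}}}{3}$
$V = - \frac{3}{790205}$ ($V = \frac{3}{-790205} = 3 \left(- \frac{1}{790205}\right) = - \frac{3}{790205} \approx -3.7965 \cdot 10^{-6}$)
$V + I{\left(-642 \right)} = - \frac{3}{790205} - \left(3 - \frac{\sqrt{-642 + i \sqrt{26}}}{3}\right) = - \frac{2370618}{790205} + \frac{\sqrt{-642 + i \sqrt{26}}}{3}$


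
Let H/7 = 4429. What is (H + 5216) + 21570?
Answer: 57789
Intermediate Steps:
H = 31003 (H = 7*4429 = 31003)
(H + 5216) + 21570 = (31003 + 5216) + 21570 = 36219 + 21570 = 57789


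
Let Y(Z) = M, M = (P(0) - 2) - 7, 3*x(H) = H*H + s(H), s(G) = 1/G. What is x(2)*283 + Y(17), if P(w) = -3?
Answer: 825/2 ≈ 412.50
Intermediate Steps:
s(G) = 1/G
x(H) = 1/(3*H) + H**2/3 (x(H) = (H*H + 1/H)/3 = (H**2 + 1/H)/3 = (1/H + H**2)/3 = 1/(3*H) + H**2/3)
M = -12 (M = (-3 - 2) - 7 = -5 - 7 = -12)
Y(Z) = -12
x(2)*283 + Y(17) = ((1/3)*(1 + 2**3)/2)*283 - 12 = ((1/3)*(1/2)*(1 + 8))*283 - 12 = ((1/3)*(1/2)*9)*283 - 12 = (3/2)*283 - 12 = 849/2 - 12 = 825/2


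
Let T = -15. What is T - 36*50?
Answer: -1815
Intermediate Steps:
T - 36*50 = -15 - 36*50 = -15 - 1800 = -1815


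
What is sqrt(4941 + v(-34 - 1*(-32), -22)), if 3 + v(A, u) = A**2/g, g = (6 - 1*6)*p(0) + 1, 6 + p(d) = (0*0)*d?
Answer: sqrt(4942) ≈ 70.299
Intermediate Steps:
p(d) = -6 (p(d) = -6 + (0*0)*d = -6 + 0*d = -6 + 0 = -6)
g = 1 (g = (6 - 1*6)*(-6) + 1 = (6 - 6)*(-6) + 1 = 0*(-6) + 1 = 0 + 1 = 1)
v(A, u) = -3 + A**2 (v(A, u) = -3 + A**2/1 = -3 + A**2*1 = -3 + A**2)
sqrt(4941 + v(-34 - 1*(-32), -22)) = sqrt(4941 + (-3 + (-34 - 1*(-32))**2)) = sqrt(4941 + (-3 + (-34 + 32)**2)) = sqrt(4941 + (-3 + (-2)**2)) = sqrt(4941 + (-3 + 4)) = sqrt(4941 + 1) = sqrt(4942)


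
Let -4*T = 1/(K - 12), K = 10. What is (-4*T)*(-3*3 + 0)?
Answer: 9/2 ≈ 4.5000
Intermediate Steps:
T = 1/8 (T = -1/(4*(10 - 12)) = -1/4/(-2) = -1/4*(-1/2) = 1/8 ≈ 0.12500)
(-4*T)*(-3*3 + 0) = (-4*1/8)*(-3*3 + 0) = -(-9 + 0)/2 = -1/2*(-9) = 9/2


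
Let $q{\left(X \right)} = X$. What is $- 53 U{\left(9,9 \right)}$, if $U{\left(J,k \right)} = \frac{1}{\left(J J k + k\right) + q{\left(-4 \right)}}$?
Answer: $- \frac{53}{734} \approx -0.072207$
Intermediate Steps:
$U{\left(J,k \right)} = \frac{1}{-4 + k + k J^{2}}$ ($U{\left(J,k \right)} = \frac{1}{\left(J J k + k\right) - 4} = \frac{1}{\left(J^{2} k + k\right) - 4} = \frac{1}{\left(k J^{2} + k\right) - 4} = \frac{1}{\left(k + k J^{2}\right) - 4} = \frac{1}{-4 + k + k J^{2}}$)
$- 53 U{\left(9,9 \right)} = - \frac{53}{-4 + 9 + 9 \cdot 9^{2}} = - \frac{53}{-4 + 9 + 9 \cdot 81} = - \frac{53}{-4 + 9 + 729} = - \frac{53}{734}$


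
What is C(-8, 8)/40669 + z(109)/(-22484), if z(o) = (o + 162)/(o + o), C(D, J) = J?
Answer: 28190797/199339591528 ≈ 0.00014142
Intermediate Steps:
z(o) = (162 + o)/(2*o) (z(o) = (162 + o)/((2*o)) = (162 + o)*(1/(2*o)) = (162 + o)/(2*o))
C(-8, 8)/40669 + z(109)/(-22484) = 8/40669 + ((½)*(162 + 109)/109)/(-22484) = 8*(1/40669) + ((½)*(1/109)*271)*(-1/22484) = 8/40669 + (271/218)*(-1/22484) = 8/40669 - 271/4901512 = 28190797/199339591528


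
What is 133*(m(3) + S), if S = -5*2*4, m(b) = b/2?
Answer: -10241/2 ≈ -5120.5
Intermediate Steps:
m(b) = b/2 (m(b) = b*(1/2) = b/2)
S = -40 (S = -10*4 = -40)
133*(m(3) + S) = 133*((1/2)*3 - 40) = 133*(3/2 - 40) = 133*(-77/2) = -10241/2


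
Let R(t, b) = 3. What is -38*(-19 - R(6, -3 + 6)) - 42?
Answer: 794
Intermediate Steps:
-38*(-19 - R(6, -3 + 6)) - 42 = -38*(-19 - 1*3) - 42 = -38*(-19 - 3) - 42 = -38*(-22) - 42 = 836 - 42 = 794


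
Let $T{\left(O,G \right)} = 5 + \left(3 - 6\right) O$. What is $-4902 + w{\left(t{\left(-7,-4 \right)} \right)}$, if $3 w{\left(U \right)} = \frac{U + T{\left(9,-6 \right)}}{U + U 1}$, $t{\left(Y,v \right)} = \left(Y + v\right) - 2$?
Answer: $- \frac{382321}{78} \approx -4901.6$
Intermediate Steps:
$T{\left(O,G \right)} = 5 - 3 O$ ($T{\left(O,G \right)} = 5 + \left(3 - 6\right) O = 5 - 3 O$)
$t{\left(Y,v \right)} = -2 + Y + v$
$w{\left(U \right)} = \frac{-22 + U}{6 U}$ ($w{\left(U \right)} = \frac{\left(U + \left(5 - 27\right)\right) \frac{1}{U + U 1}}{3} = \frac{\left(U + \left(5 - 27\right)\right) \frac{1}{U + U}}{3} = \frac{\left(U - 22\right) \frac{1}{2 U}}{3} = \frac{\left(-22 + U\right) \frac{1}{2 U}}{3} = \frac{\frac{1}{2} \frac{1}{U} \left(-22 + U\right)}{3} = \frac{-22 + U}{6 U}$)
$-4902 + w{\left(t{\left(-7,-4 \right)} \right)} = -4902 + \frac{-22 - 13}{6 \left(-2 - 7 - 4\right)} = -4902 + \frac{-22 - 13}{6 \left(-13\right)} = -4902 + \frac{1}{6} \left(- \frac{1}{13}\right) \left(-35\right) = -4902 + \frac{35}{78} = - \frac{382321}{78}$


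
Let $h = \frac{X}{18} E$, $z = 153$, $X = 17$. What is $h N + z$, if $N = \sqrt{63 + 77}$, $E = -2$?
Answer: $153 - \frac{34 \sqrt{35}}{9} \approx 130.65$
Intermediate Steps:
$N = 2 \sqrt{35}$ ($N = \sqrt{140} = 2 \sqrt{35} \approx 11.832$)
$h = - \frac{17}{9}$ ($h = \frac{17}{18} \left(-2\right) = - \frac{17}{9} \approx -1.8889$)
$h N + z = - \frac{17 \cdot 2 \sqrt{35}}{9} + 153 = - \frac{34 \sqrt{35}}{9} + 153 = 153 - \frac{34 \sqrt{35}}{9}$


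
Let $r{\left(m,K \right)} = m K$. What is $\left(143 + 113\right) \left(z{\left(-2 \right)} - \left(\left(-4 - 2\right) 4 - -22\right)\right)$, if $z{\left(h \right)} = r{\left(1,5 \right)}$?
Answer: $1792$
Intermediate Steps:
$r{\left(m,K \right)} = K m$
$z{\left(h \right)} = 5$ ($z{\left(h \right)} = 5 \cdot 1 = 5$)
$\left(143 + 113\right) \left(z{\left(-2 \right)} - \left(\left(-4 - 2\right) 4 - -22\right)\right) = \left(143 + 113\right) \left(5 - \left(\left(-4 - 2\right) 4 - -22\right)\right) = 256 \left(5 - \left(\left(-6\right) 4 + 22\right)\right) = 256 \left(5 - \left(-24 + 22\right)\right) = 256 \left(5 - -2\right) = 256 \left(5 + 2\right) = 256 \cdot 7 = 1792$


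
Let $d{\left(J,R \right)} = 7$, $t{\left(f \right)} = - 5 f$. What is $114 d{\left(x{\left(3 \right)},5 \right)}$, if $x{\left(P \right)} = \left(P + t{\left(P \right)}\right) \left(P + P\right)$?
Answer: $798$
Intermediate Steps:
$x{\left(P \right)} = - 8 P^{2}$ ($x{\left(P \right)} = \left(P - 5 P\right) \left(P + P\right) = - 4 P 2 P = - 8 P^{2}$)
$114 d{\left(x{\left(3 \right)},5 \right)} = 114 \cdot 7 = 798$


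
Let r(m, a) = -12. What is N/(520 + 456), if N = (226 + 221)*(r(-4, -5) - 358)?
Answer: -82695/488 ≈ -169.46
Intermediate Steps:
N = -165390 (N = (226 + 221)*(-12 - 358) = 447*(-370) = -165390)
N/(520 + 456) = -165390/(520 + 456) = -165390/976 = (1/976)*(-165390) = -82695/488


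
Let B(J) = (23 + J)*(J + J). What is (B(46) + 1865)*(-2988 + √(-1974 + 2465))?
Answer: -24540444 + 8213*√491 ≈ -2.4358e+7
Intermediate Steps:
B(J) = 2*J*(23 + J) (B(J) = (23 + J)*(2*J) = 2*J*(23 + J))
(B(46) + 1865)*(-2988 + √(-1974 + 2465)) = (2*46*(23 + 46) + 1865)*(-2988 + √(-1974 + 2465)) = (2*46*69 + 1865)*(-2988 + √491) = (6348 + 1865)*(-2988 + √491) = 8213*(-2988 + √491) = -24540444 + 8213*√491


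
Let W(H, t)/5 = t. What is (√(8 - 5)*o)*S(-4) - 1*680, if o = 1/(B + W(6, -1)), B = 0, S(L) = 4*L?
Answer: -680 + 16*√3/5 ≈ -674.46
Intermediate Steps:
W(H, t) = 5*t
o = -⅕ (o = 1/(0 + 5*(-1)) = 1/(0 - 5) = 1/(-5) = -⅕ ≈ -0.20000)
(√(8 - 5)*o)*S(-4) - 1*680 = (√(8 - 5)*(-⅕))*(4*(-4)) - 1*680 = (√3*(-⅕))*(-16) - 680 = -√3/5*(-16) - 680 = 16*√3/5 - 680 = -680 + 16*√3/5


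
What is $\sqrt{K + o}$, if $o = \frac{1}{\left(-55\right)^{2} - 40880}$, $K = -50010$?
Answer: $\frac{i \sqrt{71664381298105}}{37855} \approx 223.63 i$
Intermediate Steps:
$o = - \frac{1}{37855}$ ($o = \frac{1}{3025 - 40880} = \frac{1}{-37855} = - \frac{1}{37855} \approx -2.6417 \cdot 10^{-5}$)
$\sqrt{K + o} = \sqrt{-50010 - \frac{1}{37855}} = \sqrt{- \frac{1893128551}{37855}} = \frac{i \sqrt{71664381298105}}{37855}$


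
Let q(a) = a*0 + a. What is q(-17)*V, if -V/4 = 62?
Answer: 4216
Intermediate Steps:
q(a) = a (q(a) = 0 + a = a)
V = -248 (V = -4*62 = -248)
q(-17)*V = -17*(-248) = 4216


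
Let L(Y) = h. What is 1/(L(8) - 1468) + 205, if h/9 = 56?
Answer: 197619/964 ≈ 205.00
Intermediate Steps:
h = 504 (h = 9*56 = 504)
L(Y) = 504
1/(L(8) - 1468) + 205 = 1/(504 - 1468) + 205 = 1/(-964) + 205 = -1/964 + 205 = 197619/964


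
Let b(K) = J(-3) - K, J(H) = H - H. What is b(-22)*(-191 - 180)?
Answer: -8162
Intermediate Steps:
J(H) = 0
b(K) = -K (b(K) = 0 - K = -K)
b(-22)*(-191 - 180) = (-1*(-22))*(-191 - 180) = 22*(-371) = -8162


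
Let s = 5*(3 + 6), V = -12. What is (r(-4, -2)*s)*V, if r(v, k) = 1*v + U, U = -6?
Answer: 5400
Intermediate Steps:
s = 45 (s = 5*9 = 45)
r(v, k) = -6 + v (r(v, k) = 1*v - 6 = v - 6 = -6 + v)
(r(-4, -2)*s)*V = ((-6 - 4)*45)*(-12) = -10*45*(-12) = -450*(-12) = 5400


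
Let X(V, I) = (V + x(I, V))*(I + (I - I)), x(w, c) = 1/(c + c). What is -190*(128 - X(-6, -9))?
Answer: -27835/2 ≈ -13918.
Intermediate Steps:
x(w, c) = 1/(2*c)
X(V, I) = I*(V + 1/(2*V)) (X(V, I) = (V + 1/(2*V))*(I + (I - I)) = (V + 1/(2*V))*(I + 0) = (V + 1/(2*V))*I = I*(V + 1/(2*V)))
-190*(128 - X(-6, -9)) = -190*(128 - (-9*(-6) + (½)*(-9)/(-6))) = -190*(128 - (54 + (½)*(-9)*(-⅙))) = -190*(128 - (54 + ¾)) = -190*(128 - 1*219/4) = -190*(128 - 219/4) = -190*293/4 = -27835/2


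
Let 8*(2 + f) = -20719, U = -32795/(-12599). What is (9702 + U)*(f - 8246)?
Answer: -10601027807979/100792 ≈ -1.0518e+8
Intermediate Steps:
U = 32795/12599 (U = -32795*(-1/12599) = 32795/12599 ≈ 2.6030)
f = -20735/8 (f = -2 + (1/8)*(-20719) = -2 - 20719/8 = -20735/8 ≈ -2591.9)
(9702 + U)*(f - 8246) = (9702 + 32795/12599)*(-20735/8 - 8246) = (122268293/12599)*(-86703/8) = -10601027807979/100792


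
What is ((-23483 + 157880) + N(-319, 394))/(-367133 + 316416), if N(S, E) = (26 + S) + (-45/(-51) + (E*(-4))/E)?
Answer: -2279715/862189 ≈ -2.6441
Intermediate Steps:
N(S, E) = 389/17 + S (N(S, E) = (26 + S) + (-45*(-1/51) + (-4*E)/E) = (26 + S) + (15/17 - 4) = (26 + S) - 53/17 = 389/17 + S)
((-23483 + 157880) + N(-319, 394))/(-367133 + 316416) = ((-23483 + 157880) + (389/17 - 319))/(-367133 + 316416) = (134397 - 5034/17)/(-50717) = (2279715/17)*(-1/50717) = -2279715/862189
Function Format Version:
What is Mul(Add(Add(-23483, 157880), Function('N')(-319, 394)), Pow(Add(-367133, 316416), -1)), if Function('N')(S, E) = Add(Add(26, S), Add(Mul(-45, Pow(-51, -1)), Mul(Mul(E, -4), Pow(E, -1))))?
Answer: Rational(-2279715, 862189) ≈ -2.6441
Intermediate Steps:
Function('N')(S, E) = Add(Rational(389, 17), S) (Function('N')(S, E) = Add(Add(26, S), Add(Mul(-45, Rational(-1, 51)), Mul(Mul(-4, E), Pow(E, -1)))) = Add(Add(26, S), Add(Rational(15, 17), -4)) = Add(Add(26, S), Rational(-53, 17)) = Add(Rational(389, 17), S))
Mul(Add(Add(-23483, 157880), Function('N')(-319, 394)), Pow(Add(-367133, 316416), -1)) = Mul(Add(Add(-23483, 157880), Add(Rational(389, 17), -319)), Pow(Add(-367133, 316416), -1)) = Mul(Add(134397, Rational(-5034, 17)), Pow(-50717, -1)) = Mul(Rational(2279715, 17), Rational(-1, 50717)) = Rational(-2279715, 862189)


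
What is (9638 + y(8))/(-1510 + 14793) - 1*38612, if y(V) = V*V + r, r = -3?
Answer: -512873497/13283 ≈ -38611.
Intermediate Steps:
y(V) = -3 + V² (y(V) = V*V - 3 = V² - 3 = -3 + V²)
(9638 + y(8))/(-1510 + 14793) - 1*38612 = (9638 + (-3 + 8²))/(-1510 + 14793) - 1*38612 = (9638 + (-3 + 64))/13283 - 38612 = (9638 + 61)*(1/13283) - 38612 = 9699*(1/13283) - 38612 = 9699/13283 - 38612 = -512873497/13283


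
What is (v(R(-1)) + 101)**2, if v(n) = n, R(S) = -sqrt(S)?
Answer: (101 - I)**2 ≈ 10200.0 - 202.0*I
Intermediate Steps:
(v(R(-1)) + 101)**2 = (-sqrt(-1) + 101)**2 = (-I + 101)**2 = (101 - I)**2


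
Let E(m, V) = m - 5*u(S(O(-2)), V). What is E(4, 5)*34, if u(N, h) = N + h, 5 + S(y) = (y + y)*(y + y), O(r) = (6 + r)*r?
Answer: -43384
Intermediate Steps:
O(r) = r*(6 + r)
S(y) = -5 + 4*y² (S(y) = -5 + (y + y)*(y + y) = -5 + (2*y)*(2*y) = -5 + 4*y²)
E(m, V) = -1255 + m - 5*V (E(m, V) = m - 5*((-5 + 4*(-2*(6 - 2))²) + V) = m - 5*((-5 + 4*(-2*4)²) + V) = m - 5*((-5 + 4*(-8)²) + V) = m - 5*((-5 + 4*64) + V) = m - 5*((-5 + 256) + V) = m - 5*(251 + V) = m + (-1255 - 5*V) = -1255 + m - 5*V)
E(4, 5)*34 = (-1255 + 4 - 5*5)*34 = (-1255 + 4 - 25)*34 = -1276*34 = -43384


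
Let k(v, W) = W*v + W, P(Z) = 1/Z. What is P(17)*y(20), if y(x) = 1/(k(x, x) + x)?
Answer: 1/7480 ≈ 0.00013369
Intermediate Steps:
k(v, W) = W + W*v
y(x) = 1/(x + x*(1 + x)) (y(x) = 1/(x*(1 + x) + x) = 1/(x + x*(1 + x)))
P(17)*y(20) = (1/(20*(2 + 20)))/17 = ((1/20)/22)/17 = ((1/20)*(1/22))/17 = (1/17)*(1/440) = 1/7480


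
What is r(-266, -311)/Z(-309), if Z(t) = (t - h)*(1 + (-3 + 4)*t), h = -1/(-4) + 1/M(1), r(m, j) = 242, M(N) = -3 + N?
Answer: 22/8645 ≈ 0.0025448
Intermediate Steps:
h = -1/4 (h = -1/(-4) + 1/(-3 + 1) = -1*(-1/4) + 1/(-2) = 1/4 + 1*(-1/2) = 1/4 - 1/2 = -1/4 ≈ -0.25000)
Z(t) = (1 + t)*(1/4 + t) (Z(t) = (t - 1*(-1/4))*(1 + (-3 + 4)*t) = (t + 1/4)*(1 + 1*t) = (1/4 + t)*(1 + t) = (1 + t)*(1/4 + t))
r(-266, -311)/Z(-309) = 242/(1/4 + (-309)**2 + (5/4)*(-309)) = 242/(1/4 + 95481 - 1545/4) = 242/95095 = 242*(1/95095) = 22/8645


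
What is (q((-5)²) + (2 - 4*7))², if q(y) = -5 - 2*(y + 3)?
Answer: 7569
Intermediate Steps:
q(y) = -11 - 2*y (q(y) = -5 - 2*(3 + y) = -5 - (6 + 2*y) = -5 + (-6 - 2*y) = -11 - 2*y)
(q((-5)²) + (2 - 4*7))² = ((-11 - 2*(-5)²) + (2 - 4*7))² = ((-11 - 2*25) + (2 - 28))² = ((-11 - 50) - 26)² = (-61 - 26)² = (-87)² = 7569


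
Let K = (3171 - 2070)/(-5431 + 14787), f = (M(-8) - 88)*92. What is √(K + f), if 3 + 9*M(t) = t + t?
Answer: I*√1632762253457/14034 ≈ 91.05*I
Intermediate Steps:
M(t) = -⅓ + 2*t/9 (M(t) = -⅓ + (t + t)/9 = -⅓ + (2*t)/9 = -⅓ + 2*t/9)
f = -74612/9 (f = ((-⅓ + (2/9)*(-8)) - 88)*92 = ((-⅓ - 16/9) - 88)*92 = (-19/9 - 88)*92 = -811/9*92 = -74612/9 ≈ -8290.2)
K = 1101/9356 ≈ 0.11768
√(K + f) = √(1101/9356 - 74612/9) = √(-698059963/84204) = I*√1632762253457/14034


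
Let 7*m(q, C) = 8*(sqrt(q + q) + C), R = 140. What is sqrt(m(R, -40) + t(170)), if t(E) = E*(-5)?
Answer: sqrt(-43890 + 112*sqrt(70))/7 ≈ 29.607*I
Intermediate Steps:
m(q, C) = 8*C/7 + 8*sqrt(2)*sqrt(q)/7 (m(q, C) = (8*(sqrt(q + q) + C))/7 = (8*(sqrt(2*q) + C))/7 = (8*(sqrt(2)*sqrt(q) + C))/7 = (8*(C + sqrt(2)*sqrt(q)))/7 = (8*C + 8*sqrt(2)*sqrt(q))/7 = 8*C/7 + 8*sqrt(2)*sqrt(q)/7)
t(E) = -5*E
sqrt(m(R, -40) + t(170)) = sqrt(((8/7)*(-40) + 8*sqrt(2)*sqrt(140)/7) - 5*170) = sqrt((-320/7 + 8*sqrt(2)*(2*sqrt(35))/7) - 850) = sqrt((-320/7 + 16*sqrt(70)/7) - 850) = sqrt(-6270/7 + 16*sqrt(70)/7)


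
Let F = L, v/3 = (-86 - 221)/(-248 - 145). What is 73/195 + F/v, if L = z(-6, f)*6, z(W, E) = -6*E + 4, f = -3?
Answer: 3394351/59865 ≈ 56.700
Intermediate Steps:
z(W, E) = 4 - 6*E
v = 307/131 (v = 3*((-86 - 221)/(-248 - 145)) = 3*(-307/(-393)) = 3*(-307*(-1/393)) = 3*(307/393) = 307/131 ≈ 2.3435)
L = 132 (L = (4 - 6*(-3))*6 = (4 + 18)*6 = 22*6 = 132)
F = 132
73/195 + F/v = 73/195 + 132/(307/131) = 73*(1/195) + 132*(131/307) = 73/195 + 17292/307 = 3394351/59865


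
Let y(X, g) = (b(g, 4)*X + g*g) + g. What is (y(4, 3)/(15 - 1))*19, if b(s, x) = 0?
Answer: 114/7 ≈ 16.286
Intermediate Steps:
y(X, g) = g + g**2 (y(X, g) = (0*X + g*g) + g = (0 + g**2) + g = g**2 + g = g + g**2)
(y(4, 3)/(15 - 1))*19 = ((3*(1 + 3))/(15 - 1))*19 = ((3*4)/14)*19 = (12*(1/14))*19 = (6/7)*19 = 114/7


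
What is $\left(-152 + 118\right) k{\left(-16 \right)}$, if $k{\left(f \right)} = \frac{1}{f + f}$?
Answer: $\frac{17}{16} \approx 1.0625$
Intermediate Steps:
$k{\left(f \right)} = \frac{1}{2 f}$
$\left(-152 + 118\right) k{\left(-16 \right)} = \left(-152 + 118\right) \frac{1}{2 \left(-16\right)} = - 34 \cdot \frac{1}{2} \left(- \frac{1}{16}\right) = \left(-34\right) \left(- \frac{1}{32}\right) = \frac{17}{16}$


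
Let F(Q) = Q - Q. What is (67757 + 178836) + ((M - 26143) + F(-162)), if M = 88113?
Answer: 308563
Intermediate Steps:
F(Q) = 0
(67757 + 178836) + ((M - 26143) + F(-162)) = (67757 + 178836) + ((88113 - 26143) + 0) = 246593 + (61970 + 0) = 246593 + 61970 = 308563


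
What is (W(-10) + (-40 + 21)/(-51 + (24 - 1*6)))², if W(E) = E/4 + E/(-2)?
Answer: 41209/4356 ≈ 9.4603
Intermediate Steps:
W(E) = -E/4 (W(E) = E*(¼) + E*(-½) = E/4 - E/2 = -E/4)
(W(-10) + (-40 + 21)/(-51 + (24 - 1*6)))² = (-¼*(-10) + (-40 + 21)/(-51 + (24 - 1*6)))² = (5/2 - 19/(-51 + (24 - 6)))² = (5/2 - 19/(-51 + 18))² = (5/2 - 19/(-33))² = (5/2 - 19*(-1/33))² = (5/2 + 19/33)² = (203/66)² = 41209/4356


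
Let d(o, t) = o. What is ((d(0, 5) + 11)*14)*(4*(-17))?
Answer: -10472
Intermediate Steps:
((d(0, 5) + 11)*14)*(4*(-17)) = ((0 + 11)*14)*(4*(-17)) = (11*14)*(-68) = 154*(-68) = -10472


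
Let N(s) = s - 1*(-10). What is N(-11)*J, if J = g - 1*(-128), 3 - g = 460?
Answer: 329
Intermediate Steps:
g = -457 (g = 3 - 1*460 = 3 - 460 = -457)
N(s) = 10 + s (N(s) = s + 10 = 10 + s)
J = -329 (J = -457 - 1*(-128) = -457 + 128 = -329)
N(-11)*J = (10 - 11)*(-329) = -1*(-329) = 329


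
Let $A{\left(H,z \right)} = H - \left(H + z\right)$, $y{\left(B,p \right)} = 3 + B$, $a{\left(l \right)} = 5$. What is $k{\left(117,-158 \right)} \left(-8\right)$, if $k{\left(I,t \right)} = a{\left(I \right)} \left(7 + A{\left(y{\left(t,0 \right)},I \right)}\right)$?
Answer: $4400$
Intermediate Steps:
$A{\left(H,z \right)} = - z$ ($A{\left(H,z \right)} = H - \left(H + z\right) = - z$)
$k{\left(I,t \right)} = 35 - 5 I$ ($k{\left(I,t \right)} = 5 \left(7 - I\right) = 35 - 5 I$)
$k{\left(117,-158 \right)} \left(-8\right) = \left(35 - 585\right) \left(-8\right) = \left(-550\right) \left(-8\right) = 4400$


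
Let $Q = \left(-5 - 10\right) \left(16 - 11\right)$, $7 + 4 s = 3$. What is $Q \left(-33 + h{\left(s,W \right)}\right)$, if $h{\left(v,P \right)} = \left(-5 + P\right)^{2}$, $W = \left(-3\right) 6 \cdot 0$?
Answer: $600$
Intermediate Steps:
$s = -1$ ($s = - \frac{7}{4} + \frac{1}{4} \cdot 3 = - \frac{7}{4} + \frac{3}{4} = -1$)
$W = 0$ ($W = \left(-18\right) 0 = 0$)
$Q = -75$ ($Q = \left(-15\right) 5 = -75$)
$Q \left(-33 + h{\left(s,W \right)}\right) = - 75 \left(-33 + \left(-5 + 0\right)^{2}\right) = - 75 \left(-33 + \left(-5\right)^{2}\right) = - 75 \left(-33 + 25\right) = \left(-75\right) \left(-8\right) = 600$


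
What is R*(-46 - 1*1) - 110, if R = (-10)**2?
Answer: -4810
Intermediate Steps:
R = 100
R*(-46 - 1*1) - 110 = 100*(-46 - 1*1) - 110 = 100*(-46 - 1) - 110 = 100*(-47) - 110 = -4700 - 110 = -4810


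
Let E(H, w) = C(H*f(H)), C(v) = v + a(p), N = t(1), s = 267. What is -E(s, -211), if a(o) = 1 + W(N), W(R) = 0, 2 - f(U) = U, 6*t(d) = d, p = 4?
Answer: 70754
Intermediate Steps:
t(d) = d/6
N = 1/6 (N = (1/6)*1 = 1/6 ≈ 0.16667)
f(U) = 2 - U
a(o) = 1 (a(o) = 1 + 0 = 1)
C(v) = 1 + v (C(v) = v + 1 = 1 + v)
E(H, w) = 1 + H*(2 - H)
-E(s, -211) = -(1 - 1*267*(-2 + 267)) = -(1 - 1*267*265) = -(1 - 70755) = -1*(-70754) = 70754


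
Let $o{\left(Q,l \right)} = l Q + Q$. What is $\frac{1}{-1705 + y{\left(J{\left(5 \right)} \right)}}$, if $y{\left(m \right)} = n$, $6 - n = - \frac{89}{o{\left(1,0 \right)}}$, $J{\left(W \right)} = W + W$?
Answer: $- \frac{1}{1610} \approx -0.00062112$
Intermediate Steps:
$J{\left(W \right)} = 2 W$
$o{\left(Q,l \right)} = Q + Q l$ ($o{\left(Q,l \right)} = Q l + Q = Q + Q l$)
$n = 95$ ($n = 6 - - \frac{89}{1 \left(1 + 0\right)} = 6 - - \frac{89}{1 \cdot 1} = 6 - - \frac{89}{1} = 6 - \left(-89\right) 1 = 6 - -89 = 6 + 89 = 95$)
$y{\left(m \right)} = 95$
$\frac{1}{-1705 + y{\left(J{\left(5 \right)} \right)}} = \frac{1}{-1705 + 95} = \frac{1}{-1610} = - \frac{1}{1610}$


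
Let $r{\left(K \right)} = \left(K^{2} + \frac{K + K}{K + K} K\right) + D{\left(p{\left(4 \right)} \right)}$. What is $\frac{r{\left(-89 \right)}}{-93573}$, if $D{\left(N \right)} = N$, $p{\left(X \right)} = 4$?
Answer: $- \frac{2612}{31191} \approx -0.083742$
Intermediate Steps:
$r{\left(K \right)} = 4 + K + K^{2}$ ($r{\left(K \right)} = \left(K^{2} + \frac{K + K}{K + K} K\right) + 4 = \left(K^{2} + \frac{2 K}{2 K} K\right) + 4 = \left(K^{2} + 2 K \frac{1}{2 K} K\right) + 4 = \left(K^{2} + 1 K\right) + 4 = \left(K^{2} + K\right) + 4 = \left(K + K^{2}\right) + 4 = 4 + K + K^{2}$)
$\frac{r{\left(-89 \right)}}{-93573} = \frac{4 - 89 + \left(-89\right)^{2}}{-93573} = \left(4 - 89 + 7921\right) \left(- \frac{1}{93573}\right) = 7836 \left(- \frac{1}{93573}\right) = - \frac{2612}{31191}$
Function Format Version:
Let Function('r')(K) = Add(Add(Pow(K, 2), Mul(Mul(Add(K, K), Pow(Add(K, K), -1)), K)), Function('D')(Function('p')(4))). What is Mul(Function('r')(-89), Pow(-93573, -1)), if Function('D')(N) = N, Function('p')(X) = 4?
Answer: Rational(-2612, 31191) ≈ -0.083742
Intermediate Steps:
Function('r')(K) = Add(4, K, Pow(K, 2)) (Function('r')(K) = Add(Add(Pow(K, 2), Mul(Mul(Add(K, K), Pow(Add(K, K), -1)), K)), 4) = Add(Add(Pow(K, 2), Mul(Mul(Mul(2, K), Pow(Mul(2, K), -1)), K)), 4) = Add(Add(Pow(K, 2), Mul(Mul(Mul(2, K), Mul(Rational(1, 2), Pow(K, -1))), K)), 4) = Add(Add(Pow(K, 2), Mul(1, K)), 4) = Add(Add(Pow(K, 2), K), 4) = Add(Add(K, Pow(K, 2)), 4) = Add(4, K, Pow(K, 2)))
Mul(Function('r')(-89), Pow(-93573, -1)) = Mul(Add(4, -89, Pow(-89, 2)), Pow(-93573, -1)) = Mul(Add(4, -89, 7921), Rational(-1, 93573)) = Mul(7836, Rational(-1, 93573)) = Rational(-2612, 31191)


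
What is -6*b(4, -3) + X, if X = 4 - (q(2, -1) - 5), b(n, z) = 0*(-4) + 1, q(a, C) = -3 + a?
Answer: 4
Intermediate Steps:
b(n, z) = 1 (b(n, z) = 0 + 1 = 1)
X = 10 (X = 4 - ((-3 + 2) - 5) = 4 - (-1 - 5) = 4 - 1*(-6) = 4 + 6 = 10)
-6*b(4, -3) + X = -6*1 + 10 = -6 + 10 = 4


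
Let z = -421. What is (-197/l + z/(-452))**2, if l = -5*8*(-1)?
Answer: 325838601/20430400 ≈ 15.949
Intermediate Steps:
l = 40 (l = -40*(-1) = 40)
(-197/l + z/(-452))**2 = (-197/40 - 421/(-452))**2 = (-197*1/40 - 421*(-1/452))**2 = (-197/40 + 421/452)**2 = (-18051/4520)**2 = 325838601/20430400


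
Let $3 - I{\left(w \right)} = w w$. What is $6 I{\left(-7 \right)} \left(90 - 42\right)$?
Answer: $-13248$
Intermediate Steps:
$I{\left(w \right)} = 3 - w^{2}$ ($I{\left(w \right)} = 3 - w w = 3 - w^{2}$)
$6 I{\left(-7 \right)} \left(90 - 42\right) = 6 \left(3 - \left(-7\right)^{2}\right) \left(90 - 42\right) = 6 \left(3 - 49\right) 48 = 6 \left(-46\right) 48 = \left(-276\right) 48 = -13248$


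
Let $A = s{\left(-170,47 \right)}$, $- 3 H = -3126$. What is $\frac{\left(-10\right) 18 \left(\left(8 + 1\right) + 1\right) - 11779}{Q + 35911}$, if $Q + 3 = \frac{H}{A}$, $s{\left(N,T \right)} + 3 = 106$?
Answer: $- \frac{1398637}{3699566} \approx -0.37805$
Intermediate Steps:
$H = 1042$ ($H = \left(- \frac{1}{3}\right) \left(-3126\right) = 1042$)
$s{\left(N,T \right)} = 103$ ($s{\left(N,T \right)} = -3 + 106 = 103$)
$A = 103$
$Q = \frac{733}{103}$ ($Q = -3 + \frac{1042}{103} = \frac{733}{103} \approx 7.1165$)
$\frac{\left(-10\right) 18 \left(\left(8 + 1\right) + 1\right) - 11779}{Q + 35911} = \frac{\left(-10\right) 18 \left(\left(8 + 1\right) + 1\right) - 11779}{\frac{733}{103} + 35911} = \frac{- 180 \left(9 + 1\right) - 11779}{\frac{3699566}{103}} = \left(\left(-180\right) 10 - 11779\right) \frac{103}{3699566} = \left(-1800 - 11779\right) \frac{103}{3699566} = \left(-13579\right) \frac{103}{3699566} = - \frac{1398637}{3699566}$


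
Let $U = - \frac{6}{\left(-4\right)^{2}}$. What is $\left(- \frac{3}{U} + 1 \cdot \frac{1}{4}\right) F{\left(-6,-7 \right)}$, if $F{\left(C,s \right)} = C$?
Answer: $- \frac{99}{2} \approx -49.5$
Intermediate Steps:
$U = - \frac{3}{8}$ ($U = - \frac{6}{16} = \left(-6\right) \frac{1}{16} = - \frac{3}{8} \approx -0.375$)
$\left(- \frac{3}{U} + 1 \cdot \frac{1}{4}\right) F{\left(-6,-7 \right)} = \left(- \frac{3}{- \frac{3}{8}} + 1 \cdot \frac{1}{4}\right) \left(-6\right) = \left(\left(-3\right) \left(- \frac{8}{3}\right) + 1 \cdot \frac{1}{4}\right) \left(-6\right) = \left(8 + \frac{1}{4}\right) \left(-6\right) = \frac{33}{4} \left(-6\right) = - \frac{99}{2}$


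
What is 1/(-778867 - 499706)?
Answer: -1/1278573 ≈ -7.8212e-7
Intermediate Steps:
1/(-778867 - 499706) = 1/(-1278573) = -1/1278573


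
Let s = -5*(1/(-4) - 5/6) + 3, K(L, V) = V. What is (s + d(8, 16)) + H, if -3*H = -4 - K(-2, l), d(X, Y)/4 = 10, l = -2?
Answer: 589/12 ≈ 49.083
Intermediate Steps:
d(X, Y) = 40 (d(X, Y) = 4*10 = 40)
s = 101/12 (s = -5*(1*(-¼) - 5*⅙) + 3 = -5*(-¼ - ⅚) + 3 = -5*(-13/12) + 3 = 65/12 + 3 = 101/12 ≈ 8.4167)
H = ⅔ (H = -(-4 - 1*(-2))/3 = -(-4 + 2)/3 = -⅓*(-2) = ⅔ ≈ 0.66667)
(s + d(8, 16)) + H = (101/12 + 40) + ⅔ = 581/12 + ⅔ = 589/12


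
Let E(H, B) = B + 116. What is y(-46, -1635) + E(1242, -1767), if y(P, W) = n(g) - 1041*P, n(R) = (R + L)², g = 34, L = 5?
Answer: 47756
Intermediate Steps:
n(R) = (5 + R)² (n(R) = (R + 5)² = (5 + R)²)
E(H, B) = 116 + B
y(P, W) = 1521 - 1041*P (y(P, W) = (5 + 34)² - 1041*P = 39² - 1041*P = 1521 - 1041*P)
y(-46, -1635) + E(1242, -1767) = (1521 - 1041*(-46)) + (116 - 1767) = (1521 + 47886) - 1651 = 49407 - 1651 = 47756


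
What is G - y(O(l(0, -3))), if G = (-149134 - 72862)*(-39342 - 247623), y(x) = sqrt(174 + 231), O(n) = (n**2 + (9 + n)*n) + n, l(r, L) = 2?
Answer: 63705082140 - 9*sqrt(5) ≈ 6.3705e+10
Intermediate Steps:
O(n) = n + n**2 + n*(9 + n) (O(n) = (n**2 + n*(9 + n)) + n = n + n**2 + n*(9 + n))
y(x) = 9*sqrt(5) (y(x) = sqrt(405) = 9*sqrt(5))
G = 63705082140 (G = -221996*(-286965) = 63705082140)
G - y(O(l(0, -3))) = 63705082140 - 9*sqrt(5)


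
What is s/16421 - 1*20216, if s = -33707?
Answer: -332000643/16421 ≈ -20218.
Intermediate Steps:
s/16421 - 1*20216 = -33707/16421 - 1*20216 = -33707*1/16421 - 20216 = -33707/16421 - 20216 = -332000643/16421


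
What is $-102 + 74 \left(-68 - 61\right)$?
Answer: $-9648$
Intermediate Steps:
$-102 + 74 \left(-68 - 61\right) = -102 + 74 \left(-129\right) = -102 - 9546 = -9648$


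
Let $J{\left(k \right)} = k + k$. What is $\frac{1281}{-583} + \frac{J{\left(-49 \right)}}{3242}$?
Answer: $- \frac{2105068}{945043} \approx -2.2275$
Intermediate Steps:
$J{\left(k \right)} = 2 k$
$\frac{1281}{-583} + \frac{J{\left(-49 \right)}}{3242} = \frac{1281}{-583} + \frac{2 \left(-49\right)}{3242} = 1281 \left(- \frac{1}{583}\right) - \frac{49}{1621} = - \frac{1281}{583} - \frac{49}{1621} = - \frac{2105068}{945043}$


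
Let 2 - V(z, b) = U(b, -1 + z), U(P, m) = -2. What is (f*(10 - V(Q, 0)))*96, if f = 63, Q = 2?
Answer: 36288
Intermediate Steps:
V(z, b) = 4 (V(z, b) = 2 - 1*(-2) = 2 + 2 = 4)
(f*(10 - V(Q, 0)))*96 = (63*(10 - 1*4))*96 = (63*(10 - 4))*96 = (63*6)*96 = 378*96 = 36288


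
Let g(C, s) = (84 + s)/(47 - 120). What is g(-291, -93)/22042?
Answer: 9/1609066 ≈ 5.5933e-6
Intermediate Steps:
g(C, s) = -84/73 - s/73 (g(C, s) = (84 + s)/(-73) = (84 + s)*(-1/73) = -84/73 - s/73)
g(-291, -93)/22042 = (-84/73 - 1/73*(-93))/22042 = (-84/73 + 93/73)*(1/22042) = (9/73)*(1/22042) = 9/1609066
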